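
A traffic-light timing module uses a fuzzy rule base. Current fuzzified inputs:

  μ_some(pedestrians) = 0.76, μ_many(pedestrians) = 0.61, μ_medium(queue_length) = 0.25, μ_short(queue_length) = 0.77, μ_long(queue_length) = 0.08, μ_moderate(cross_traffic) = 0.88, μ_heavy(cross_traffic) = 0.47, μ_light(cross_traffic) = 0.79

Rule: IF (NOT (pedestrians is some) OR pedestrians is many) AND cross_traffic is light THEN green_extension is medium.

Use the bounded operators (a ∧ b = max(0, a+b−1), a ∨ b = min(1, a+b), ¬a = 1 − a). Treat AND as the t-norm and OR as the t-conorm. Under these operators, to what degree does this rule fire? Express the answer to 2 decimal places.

0.64

firing strength: (¬some=1−0.76=0.24 OR many=0.61) = 0.85; AND[max(0, a+b−1)] with light=0.79 → w = 0.64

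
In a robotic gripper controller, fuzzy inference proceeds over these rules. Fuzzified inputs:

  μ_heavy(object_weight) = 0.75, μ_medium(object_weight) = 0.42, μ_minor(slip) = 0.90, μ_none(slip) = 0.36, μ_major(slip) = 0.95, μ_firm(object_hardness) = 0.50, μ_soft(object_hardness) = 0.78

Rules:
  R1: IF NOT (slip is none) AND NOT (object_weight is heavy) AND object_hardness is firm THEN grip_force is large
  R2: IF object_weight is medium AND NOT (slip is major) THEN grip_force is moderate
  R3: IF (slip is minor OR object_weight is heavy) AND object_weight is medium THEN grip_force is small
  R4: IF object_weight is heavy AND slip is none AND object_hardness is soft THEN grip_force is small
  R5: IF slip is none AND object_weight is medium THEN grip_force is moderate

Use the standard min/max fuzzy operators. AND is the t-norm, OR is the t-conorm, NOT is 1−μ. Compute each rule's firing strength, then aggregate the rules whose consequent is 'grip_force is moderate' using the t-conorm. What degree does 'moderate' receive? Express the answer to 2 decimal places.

0.36

R1: ¬none=1−0.36=0.64, ¬heavy=1−0.75=0.25, firm=0.50; AND[min(a, b)] → w = 0.25
R2: medium=0.42, ¬major=1−0.95=0.05; AND[min(a, b)] → w = 0.05
R3: (minor=0.90 OR heavy=0.75) = 0.90; AND[min(a, b)] with medium=0.42 → w = 0.42
R4: heavy=0.75, none=0.36, soft=0.78; AND[min(a, b)] → w = 0.36
R5: none=0.36, medium=0.42; AND[min(a, b)] → w = 0.36
Rules with consequent 'moderate': {R2, R5} → strengths 0.05, 0.36
Aggregate via t-conorm [max(a, b)]: 0.36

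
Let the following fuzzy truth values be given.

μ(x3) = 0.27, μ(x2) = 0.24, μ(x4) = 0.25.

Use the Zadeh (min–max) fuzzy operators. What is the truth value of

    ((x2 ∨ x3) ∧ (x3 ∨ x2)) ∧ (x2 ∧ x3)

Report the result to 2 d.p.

x2 ∨ x3 = max(a, b) on (0.24, 0.27) = 0.27
x3 ∨ x2 = max(a, b) on (0.27, 0.24) = 0.27
(x2 ∨ x3) ∧ (x3 ∨ x2) = min(a, b) on (0.27, 0.27) = 0.27
x2 ∧ x3 = min(a, b) on (0.24, 0.27) = 0.24
((x2 ∨ x3) ∧ (x3 ∨ x2)) ∧ (x2 ∧ x3) = min(a, b) on (0.27, 0.24) = 0.24

0.24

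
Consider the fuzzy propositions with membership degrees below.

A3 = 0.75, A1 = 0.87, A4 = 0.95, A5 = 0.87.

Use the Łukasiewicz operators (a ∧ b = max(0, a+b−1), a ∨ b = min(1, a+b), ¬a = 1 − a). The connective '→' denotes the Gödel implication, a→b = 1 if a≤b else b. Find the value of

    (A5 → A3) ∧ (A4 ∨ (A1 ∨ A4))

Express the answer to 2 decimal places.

0.75

A5 → A3  [Gödel: 1 if a≤b else b] with a=0.87, b=0.75 → 0.75
A1 ∨ A4 = min(1, a+b) on (0.87, 0.95) = 1.00
A4 ∨ (A1 ∨ A4) = min(1, a+b) on (0.95, 1.00) = 1.00
(A5 → A3) ∧ (A4 ∨ (A1 ∨ A4)) = max(0, a+b−1) on (0.75, 1.00) = 0.75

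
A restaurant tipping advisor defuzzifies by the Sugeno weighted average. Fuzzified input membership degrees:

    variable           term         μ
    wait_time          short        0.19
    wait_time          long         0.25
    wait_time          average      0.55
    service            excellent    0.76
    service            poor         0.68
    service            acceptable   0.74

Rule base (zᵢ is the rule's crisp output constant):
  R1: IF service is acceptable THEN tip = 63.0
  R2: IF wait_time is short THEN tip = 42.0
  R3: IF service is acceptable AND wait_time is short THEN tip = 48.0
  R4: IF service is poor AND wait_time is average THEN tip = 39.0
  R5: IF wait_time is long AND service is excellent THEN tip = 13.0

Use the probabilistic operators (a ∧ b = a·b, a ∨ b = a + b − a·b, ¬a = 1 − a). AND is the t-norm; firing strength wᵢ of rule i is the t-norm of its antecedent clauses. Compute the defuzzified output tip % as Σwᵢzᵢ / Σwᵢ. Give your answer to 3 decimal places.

47.966

R1 (z=63.0): acceptable=0.74 → w = 0.7400
R2 (z=42.0): short=0.19 → w = 0.1900
R3 (z=48.0): acceptable=0.74, short=0.19; AND[a·b] → w = 0.1406
R4 (z=39.0): poor=0.68, average=0.55; AND[a·b] → w = 0.3740
R5 (z=13.0): long=0.25, excellent=0.76; AND[a·b] → w = 0.1900
Weighted average = (0.7400·63.0 + 0.1900·42.0 + 0.1406·48.0 + 0.3740·39.0 + 0.1900·13.0) / (0.7400 + 0.1900 + 0.1406 + 0.3740 + 0.1900)
  = 78.4048 / 1.6346 = 47.966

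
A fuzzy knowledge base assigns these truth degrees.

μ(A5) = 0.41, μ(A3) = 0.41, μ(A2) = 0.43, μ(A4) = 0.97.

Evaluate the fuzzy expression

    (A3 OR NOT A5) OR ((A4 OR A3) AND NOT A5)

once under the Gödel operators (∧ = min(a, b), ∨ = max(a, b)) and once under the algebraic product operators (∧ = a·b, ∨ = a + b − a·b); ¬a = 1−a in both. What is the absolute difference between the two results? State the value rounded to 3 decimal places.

Under Gödel:
  NOT A5 = 1 − 0.41 = 0.59
  A3 OR NOT A5 = max(a, b) on (0.41, 0.59) = 0.59
  A4 OR A3 = max(a, b) on (0.97, 0.41) = 0.97
  NOT A5 = 1 − 0.41 = 0.59
  (A4 OR A3) AND NOT A5 = min(a, b) on (0.97, 0.59) = 0.59
  (A3 OR NOT A5) OR ((A4 OR A3) AND NOT A5) = max(a, b) on (0.59, 0.59) = 0.59
  → value = 0.5900
Under algebraic product:
  NOT A5 = 1 − 0.4100 = 0.5900
  A3 OR NOT A5 = a + b − a·b on (0.4100, 0.5900) = 0.7581
  A4 OR A3 = a + b − a·b on (0.9700, 0.4100) = 0.9823
  NOT A5 = 1 − 0.4100 = 0.5900
  (A4 OR A3) AND NOT A5 = a·b on (0.9823, 0.5900) = 0.5796
  (A3 OR NOT A5) OR ((A4 OR A3) AND NOT A5) = a + b − a·b on (0.7581, 0.5796) = 0.8983
  → value = 0.8983
|0.5900 − 0.8983| = 0.308

0.308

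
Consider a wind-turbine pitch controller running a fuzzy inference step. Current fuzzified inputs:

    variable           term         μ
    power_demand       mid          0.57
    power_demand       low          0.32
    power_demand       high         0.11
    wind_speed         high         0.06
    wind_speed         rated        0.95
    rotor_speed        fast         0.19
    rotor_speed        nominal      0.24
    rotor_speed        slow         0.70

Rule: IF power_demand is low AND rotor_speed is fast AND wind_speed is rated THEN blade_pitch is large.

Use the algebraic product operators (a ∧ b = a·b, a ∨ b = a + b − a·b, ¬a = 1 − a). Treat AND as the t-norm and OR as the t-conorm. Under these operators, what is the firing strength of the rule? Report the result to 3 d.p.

0.058

firing strength: low=0.32, fast=0.19, rated=0.95; AND[a·b] → w = 0.0578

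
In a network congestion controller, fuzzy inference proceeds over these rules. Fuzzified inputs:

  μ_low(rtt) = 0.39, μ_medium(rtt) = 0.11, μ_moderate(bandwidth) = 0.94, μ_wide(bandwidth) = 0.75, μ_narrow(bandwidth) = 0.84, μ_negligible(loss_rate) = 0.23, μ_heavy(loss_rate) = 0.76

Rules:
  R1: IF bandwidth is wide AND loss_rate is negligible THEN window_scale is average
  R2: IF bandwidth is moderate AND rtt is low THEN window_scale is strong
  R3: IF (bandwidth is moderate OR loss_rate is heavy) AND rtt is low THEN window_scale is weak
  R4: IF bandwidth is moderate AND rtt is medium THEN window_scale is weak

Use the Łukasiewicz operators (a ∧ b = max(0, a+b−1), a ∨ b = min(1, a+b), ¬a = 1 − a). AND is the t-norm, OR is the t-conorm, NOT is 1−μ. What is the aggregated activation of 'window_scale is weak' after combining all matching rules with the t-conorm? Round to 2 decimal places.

0.44

R1: wide=0.75, negligible=0.23; AND[max(0, a+b−1)] → w = 0.00
R2: moderate=0.94, low=0.39; AND[max(0, a+b−1)] → w = 0.33
R3: (moderate=0.94 OR heavy=0.76) = 1.00; AND[max(0, a+b−1)] with low=0.39 → w = 0.39
R4: moderate=0.94, medium=0.11; AND[max(0, a+b−1)] → w = 0.05
Rules with consequent 'weak': {R3, R4} → strengths 0.39, 0.05
Aggregate via t-conorm [min(1, a+b)]: 0.44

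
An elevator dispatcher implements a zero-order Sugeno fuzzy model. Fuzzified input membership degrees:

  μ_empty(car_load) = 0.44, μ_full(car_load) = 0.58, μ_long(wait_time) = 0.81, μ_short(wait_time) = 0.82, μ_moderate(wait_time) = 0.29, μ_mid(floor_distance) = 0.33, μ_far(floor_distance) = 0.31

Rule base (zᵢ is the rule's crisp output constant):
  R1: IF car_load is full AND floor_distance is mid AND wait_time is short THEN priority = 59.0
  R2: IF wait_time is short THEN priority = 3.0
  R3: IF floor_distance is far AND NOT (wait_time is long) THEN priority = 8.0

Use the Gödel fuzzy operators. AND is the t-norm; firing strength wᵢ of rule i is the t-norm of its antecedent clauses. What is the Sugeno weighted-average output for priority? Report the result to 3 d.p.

17.500

R1 (z=59.0): full=0.58, mid=0.33, short=0.82; AND[min(a, b)] → w = 0.33
R2 (z=3.0): short=0.82 → w = 0.82
R3 (z=8.0): far=0.31, ¬long=1−0.81=0.19; AND[min(a, b)] → w = 0.19
Weighted average = (0.33·59.0 + 0.82·3.0 + 0.19·8.0) / (0.33 + 0.82 + 0.19)
  = 23.4500 / 1.3400 = 17.500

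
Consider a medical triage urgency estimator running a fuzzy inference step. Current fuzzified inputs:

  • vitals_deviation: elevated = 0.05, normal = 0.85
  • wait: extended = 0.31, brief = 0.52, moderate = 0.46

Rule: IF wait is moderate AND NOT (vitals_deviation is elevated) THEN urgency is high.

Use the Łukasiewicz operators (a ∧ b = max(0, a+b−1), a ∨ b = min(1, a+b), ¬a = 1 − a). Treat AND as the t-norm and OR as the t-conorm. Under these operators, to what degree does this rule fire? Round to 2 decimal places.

0.41

firing strength: moderate=0.46, ¬elevated=1−0.05=0.95; AND[max(0, a+b−1)] → w = 0.41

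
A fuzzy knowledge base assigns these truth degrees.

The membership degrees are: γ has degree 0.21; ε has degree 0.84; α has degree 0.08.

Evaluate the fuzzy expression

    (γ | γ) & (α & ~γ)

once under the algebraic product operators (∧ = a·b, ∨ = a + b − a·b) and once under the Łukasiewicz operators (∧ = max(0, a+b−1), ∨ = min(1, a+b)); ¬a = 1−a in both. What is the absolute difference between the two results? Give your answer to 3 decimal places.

0.024

Under algebraic product:
  γ | γ = a + b − a·b on (0.2100, 0.2100) = 0.3759
  ~γ = 1 − 0.2100 = 0.7900
  α & ~γ = a·b on (0.0800, 0.7900) = 0.0632
  (γ | γ) & (α & ~γ) = a·b on (0.3759, 0.0632) = 0.0238
  → value = 0.0238
Under Łukasiewicz:
  γ | γ = min(1, a+b) on (0.21, 0.21) = 0.42
  ~γ = 1 − 0.21 = 0.79
  α & ~γ = max(0, a+b−1) on (0.08, 0.79) = 0.00
  (γ | γ) & (α & ~γ) = max(0, a+b−1) on (0.42, 0.00) = 0.00
  → value = 0.0000
|0.0238 − 0.0000| = 0.024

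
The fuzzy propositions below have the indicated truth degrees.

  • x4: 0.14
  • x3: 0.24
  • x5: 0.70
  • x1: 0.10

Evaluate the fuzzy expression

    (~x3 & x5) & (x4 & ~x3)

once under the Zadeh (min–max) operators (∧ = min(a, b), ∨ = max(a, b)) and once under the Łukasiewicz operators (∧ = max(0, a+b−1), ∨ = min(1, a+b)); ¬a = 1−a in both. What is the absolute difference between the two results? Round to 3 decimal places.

Under Zadeh (min–max):
  ~x3 = 1 − 0.24 = 0.76
  ~x3 & x5 = min(a, b) on (0.76, 0.70) = 0.70
  ~x3 = 1 − 0.24 = 0.76
  x4 & ~x3 = min(a, b) on (0.14, 0.76) = 0.14
  (~x3 & x5) & (x4 & ~x3) = min(a, b) on (0.70, 0.14) = 0.14
  → value = 0.1400
Under Łukasiewicz:
  ~x3 = 1 − 0.24 = 0.76
  ~x3 & x5 = max(0, a+b−1) on (0.76, 0.70) = 0.46
  ~x3 = 1 − 0.24 = 0.76
  x4 & ~x3 = max(0, a+b−1) on (0.14, 0.76) = 0.00
  (~x3 & x5) & (x4 & ~x3) = max(0, a+b−1) on (0.46, 0.00) = 0.00
  → value = 0.0000
|0.1400 − 0.0000| = 0.140

0.140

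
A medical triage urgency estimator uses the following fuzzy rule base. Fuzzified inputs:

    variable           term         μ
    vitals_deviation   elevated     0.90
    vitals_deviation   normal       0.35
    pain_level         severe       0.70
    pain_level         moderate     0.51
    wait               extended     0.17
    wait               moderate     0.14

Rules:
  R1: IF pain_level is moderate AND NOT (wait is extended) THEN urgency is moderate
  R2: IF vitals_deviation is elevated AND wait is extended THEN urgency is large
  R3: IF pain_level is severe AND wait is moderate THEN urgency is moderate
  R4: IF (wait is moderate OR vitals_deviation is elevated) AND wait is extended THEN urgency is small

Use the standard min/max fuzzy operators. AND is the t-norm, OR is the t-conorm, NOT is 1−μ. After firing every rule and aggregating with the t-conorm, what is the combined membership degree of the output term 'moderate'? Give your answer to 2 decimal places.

0.51

R1: moderate=0.51, ¬extended=1−0.17=0.83; AND[min(a, b)] → w = 0.51
R2: elevated=0.90, extended=0.17; AND[min(a, b)] → w = 0.17
R3: severe=0.70, moderate=0.14; AND[min(a, b)] → w = 0.14
R4: (moderate=0.14 OR elevated=0.90) = 0.90; AND[min(a, b)] with extended=0.17 → w = 0.17
Rules with consequent 'moderate': {R1, R3} → strengths 0.51, 0.14
Aggregate via t-conorm [max(a, b)]: 0.51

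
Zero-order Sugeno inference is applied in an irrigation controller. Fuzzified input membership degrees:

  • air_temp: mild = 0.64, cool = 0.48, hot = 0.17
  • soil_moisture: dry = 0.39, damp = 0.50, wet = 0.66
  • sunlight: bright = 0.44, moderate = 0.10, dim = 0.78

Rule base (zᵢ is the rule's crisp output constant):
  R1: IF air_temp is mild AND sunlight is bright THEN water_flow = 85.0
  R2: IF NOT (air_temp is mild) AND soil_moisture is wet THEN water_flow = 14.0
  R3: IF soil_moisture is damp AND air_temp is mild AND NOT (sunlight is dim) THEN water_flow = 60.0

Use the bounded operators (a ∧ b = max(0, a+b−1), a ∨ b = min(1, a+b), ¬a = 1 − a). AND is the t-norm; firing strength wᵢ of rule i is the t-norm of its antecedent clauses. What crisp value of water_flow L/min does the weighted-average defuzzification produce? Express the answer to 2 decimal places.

R1 (z=85.0): mild=0.64, bright=0.44; AND[max(0, a+b−1)] → w = 0.08
R2 (z=14.0): ¬mild=1−0.64=0.36, wet=0.66; AND[max(0, a+b−1)] → w = 0.02
R3 (z=60.0): damp=0.50, mild=0.64, ¬dim=1−0.78=0.22; AND[max(0, a+b−1)] → w = 0.00
Weighted average = (0.08·85.0 + 0.02·14.0 + 0.00·60.0) / (0.08 + 0.02 + 0.00)
  = 7.0800 / 0.1000 = 70.80

70.80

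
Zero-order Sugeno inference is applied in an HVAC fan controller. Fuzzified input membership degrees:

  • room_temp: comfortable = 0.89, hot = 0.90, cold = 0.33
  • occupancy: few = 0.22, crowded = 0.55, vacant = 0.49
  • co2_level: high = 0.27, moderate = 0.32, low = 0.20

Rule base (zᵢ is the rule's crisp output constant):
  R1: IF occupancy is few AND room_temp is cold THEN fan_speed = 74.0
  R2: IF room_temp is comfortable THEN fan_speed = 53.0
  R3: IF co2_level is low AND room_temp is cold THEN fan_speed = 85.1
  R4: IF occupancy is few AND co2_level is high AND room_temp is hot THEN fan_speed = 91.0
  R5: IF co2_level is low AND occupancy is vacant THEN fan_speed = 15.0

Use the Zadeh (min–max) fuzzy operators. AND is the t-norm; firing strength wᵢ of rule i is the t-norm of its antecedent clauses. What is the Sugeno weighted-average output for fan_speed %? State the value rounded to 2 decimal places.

R1 (z=74.0): few=0.22, cold=0.33; AND[min(a, b)] → w = 0.22
R2 (z=53.0): comfortable=0.89 → w = 0.89
R3 (z=85.1): low=0.20, cold=0.33; AND[min(a, b)] → w = 0.20
R4 (z=91.0): few=0.22, high=0.27, hot=0.90; AND[min(a, b)] → w = 0.22
R5 (z=15.0): low=0.20, vacant=0.49; AND[min(a, b)] → w = 0.20
Weighted average = (0.22·74.0 + 0.89·53.0 + 0.20·85.1 + 0.22·91.0 + 0.20·15.0) / (0.22 + 0.89 + 0.20 + 0.22 + 0.20)
  = 103.4900 / 1.7300 = 59.82

59.82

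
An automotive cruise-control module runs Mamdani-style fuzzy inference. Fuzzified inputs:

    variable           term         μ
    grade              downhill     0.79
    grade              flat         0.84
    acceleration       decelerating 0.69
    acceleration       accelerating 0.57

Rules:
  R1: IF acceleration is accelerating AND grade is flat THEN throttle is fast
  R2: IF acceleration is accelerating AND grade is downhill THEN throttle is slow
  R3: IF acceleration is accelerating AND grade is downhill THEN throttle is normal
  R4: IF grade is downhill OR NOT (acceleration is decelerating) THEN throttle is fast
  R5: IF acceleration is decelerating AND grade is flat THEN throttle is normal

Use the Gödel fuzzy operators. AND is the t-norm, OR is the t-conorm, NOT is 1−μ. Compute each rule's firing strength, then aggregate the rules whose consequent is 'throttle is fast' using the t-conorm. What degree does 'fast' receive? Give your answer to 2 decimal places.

R1: accelerating=0.57, flat=0.84; AND[min(a, b)] → w = 0.57
R2: accelerating=0.57, downhill=0.79; AND[min(a, b)] → w = 0.57
R3: accelerating=0.57, downhill=0.79; AND[min(a, b)] → w = 0.57
R4: downhill=0.79, ¬decelerating=1−0.69=0.31; OR[max(a, b)] → w = 0.79
R5: decelerating=0.69, flat=0.84; AND[min(a, b)] → w = 0.69
Rules with consequent 'fast': {R1, R4} → strengths 0.57, 0.79
Aggregate via t-conorm [max(a, b)]: 0.79

0.79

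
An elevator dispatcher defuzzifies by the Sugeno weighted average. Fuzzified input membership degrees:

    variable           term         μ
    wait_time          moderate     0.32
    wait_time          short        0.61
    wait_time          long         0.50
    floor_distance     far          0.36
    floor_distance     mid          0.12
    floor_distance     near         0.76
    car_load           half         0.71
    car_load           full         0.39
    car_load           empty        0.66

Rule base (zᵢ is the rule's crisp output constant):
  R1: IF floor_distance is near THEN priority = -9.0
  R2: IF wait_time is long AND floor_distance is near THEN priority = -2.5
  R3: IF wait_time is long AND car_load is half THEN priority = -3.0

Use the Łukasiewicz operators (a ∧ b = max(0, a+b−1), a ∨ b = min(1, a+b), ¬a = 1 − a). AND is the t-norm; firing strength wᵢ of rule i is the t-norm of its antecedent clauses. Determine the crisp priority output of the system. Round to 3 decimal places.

R1 (z=-9.0): near=0.76 → w = 0.76
R2 (z=-2.5): long=0.50, near=0.76; AND[max(0, a+b−1)] → w = 0.26
R3 (z=-3.0): long=0.50, half=0.71; AND[max(0, a+b−1)] → w = 0.21
Weighted average = (0.76·-9.0 + 0.26·-2.5 + 0.21·-3.0) / (0.76 + 0.26 + 0.21)
  = -8.1200 / 1.2300 = -6.602

-6.602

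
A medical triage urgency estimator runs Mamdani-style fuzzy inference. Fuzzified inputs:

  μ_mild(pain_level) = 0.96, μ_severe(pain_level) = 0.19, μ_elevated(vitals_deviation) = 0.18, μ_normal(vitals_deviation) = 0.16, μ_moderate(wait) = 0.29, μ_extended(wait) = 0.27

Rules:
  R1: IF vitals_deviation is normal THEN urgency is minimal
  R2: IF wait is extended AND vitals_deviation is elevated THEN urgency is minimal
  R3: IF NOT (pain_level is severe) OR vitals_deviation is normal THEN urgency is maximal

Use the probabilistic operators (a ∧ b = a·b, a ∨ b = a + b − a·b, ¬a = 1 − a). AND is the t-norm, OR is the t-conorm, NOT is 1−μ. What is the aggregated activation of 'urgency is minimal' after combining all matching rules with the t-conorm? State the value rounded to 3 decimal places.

R1: normal=0.16 → w = 0.1600
R2: extended=0.27, elevated=0.18; AND[a·b] → w = 0.0486
R3: ¬severe=1−0.19=0.81, normal=0.16; OR[a + b − a·b] → w = 0.8404
Rules with consequent 'minimal': {R1, R2} → strengths 0.1600, 0.0486
Aggregate via t-conorm [a + b − a·b]: 0.2008

0.201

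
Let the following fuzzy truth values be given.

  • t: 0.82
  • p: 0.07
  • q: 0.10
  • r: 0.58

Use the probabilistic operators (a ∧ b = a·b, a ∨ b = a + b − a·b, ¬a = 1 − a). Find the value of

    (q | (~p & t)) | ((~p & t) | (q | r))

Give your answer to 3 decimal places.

0.981

~p = 1 − 0.0700 = 0.9300
~p & t = a·b on (0.9300, 0.8200) = 0.7626
q | (~p & t) = a + b − a·b on (0.1000, 0.7626) = 0.7863
~p = 1 − 0.0700 = 0.9300
~p & t = a·b on (0.9300, 0.8200) = 0.7626
q | r = a + b − a·b on (0.1000, 0.5800) = 0.6220
(~p & t) | (q | r) = a + b − a·b on (0.7626, 0.6220) = 0.9103
(q | (~p & t)) | ((~p & t) | (q | r)) = a + b − a·b on (0.7863, 0.9103) = 0.9808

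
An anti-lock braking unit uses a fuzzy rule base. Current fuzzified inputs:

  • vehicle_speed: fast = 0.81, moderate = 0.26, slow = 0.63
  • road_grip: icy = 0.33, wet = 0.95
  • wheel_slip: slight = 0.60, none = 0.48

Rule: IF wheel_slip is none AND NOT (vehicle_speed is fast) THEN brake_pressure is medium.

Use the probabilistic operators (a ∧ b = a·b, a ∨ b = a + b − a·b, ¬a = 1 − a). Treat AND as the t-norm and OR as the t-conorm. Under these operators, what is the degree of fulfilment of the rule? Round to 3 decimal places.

0.091

firing strength: none=0.48, ¬fast=1−0.81=0.19; AND[a·b] → w = 0.0912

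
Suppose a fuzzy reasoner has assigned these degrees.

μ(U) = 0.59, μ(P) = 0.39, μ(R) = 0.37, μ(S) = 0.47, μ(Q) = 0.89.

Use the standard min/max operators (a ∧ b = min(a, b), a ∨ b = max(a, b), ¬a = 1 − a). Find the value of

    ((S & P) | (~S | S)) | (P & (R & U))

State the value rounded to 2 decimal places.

0.53

S & P = min(a, b) on (0.47, 0.39) = 0.39
~S = 1 − 0.47 = 0.53
~S | S = max(a, b) on (0.53, 0.47) = 0.53
(S & P) | (~S | S) = max(a, b) on (0.39, 0.53) = 0.53
R & U = min(a, b) on (0.37, 0.59) = 0.37
P & (R & U) = min(a, b) on (0.39, 0.37) = 0.37
((S & P) | (~S | S)) | (P & (R & U)) = max(a, b) on (0.53, 0.37) = 0.53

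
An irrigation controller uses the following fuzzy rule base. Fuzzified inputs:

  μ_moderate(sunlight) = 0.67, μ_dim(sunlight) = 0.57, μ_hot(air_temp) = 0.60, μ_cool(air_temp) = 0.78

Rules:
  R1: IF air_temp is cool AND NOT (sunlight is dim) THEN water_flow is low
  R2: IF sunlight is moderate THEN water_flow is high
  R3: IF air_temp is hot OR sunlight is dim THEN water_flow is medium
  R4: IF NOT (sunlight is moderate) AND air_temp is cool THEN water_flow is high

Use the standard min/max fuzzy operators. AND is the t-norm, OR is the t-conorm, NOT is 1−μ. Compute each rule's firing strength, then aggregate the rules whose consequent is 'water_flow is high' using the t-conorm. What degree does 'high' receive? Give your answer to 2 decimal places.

R1: cool=0.78, ¬dim=1−0.57=0.43; AND[min(a, b)] → w = 0.43
R2: moderate=0.67 → w = 0.67
R3: hot=0.60, dim=0.57; OR[max(a, b)] → w = 0.60
R4: ¬moderate=1−0.67=0.33, cool=0.78; AND[min(a, b)] → w = 0.33
Rules with consequent 'high': {R2, R4} → strengths 0.67, 0.33
Aggregate via t-conorm [max(a, b)]: 0.67

0.67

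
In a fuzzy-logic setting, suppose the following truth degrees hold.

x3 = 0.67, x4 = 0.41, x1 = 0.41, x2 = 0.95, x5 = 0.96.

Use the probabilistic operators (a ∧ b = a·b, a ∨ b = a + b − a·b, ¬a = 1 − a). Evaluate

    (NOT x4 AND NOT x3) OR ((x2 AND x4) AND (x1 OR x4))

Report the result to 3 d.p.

0.399

NOT x4 = 1 − 0.4100 = 0.5900
NOT x3 = 1 − 0.6700 = 0.3300
NOT x4 AND NOT x3 = a·b on (0.5900, 0.3300) = 0.1947
x2 AND x4 = a·b on (0.9500, 0.4100) = 0.3895
x1 OR x4 = a + b − a·b on (0.4100, 0.4100) = 0.6519
(x2 AND x4) AND (x1 OR x4) = a·b on (0.3895, 0.6519) = 0.2539
(NOT x4 AND NOT x3) OR ((x2 AND x4) AND (x1 OR x4)) = a + b − a·b on (0.1947, 0.2539) = 0.3992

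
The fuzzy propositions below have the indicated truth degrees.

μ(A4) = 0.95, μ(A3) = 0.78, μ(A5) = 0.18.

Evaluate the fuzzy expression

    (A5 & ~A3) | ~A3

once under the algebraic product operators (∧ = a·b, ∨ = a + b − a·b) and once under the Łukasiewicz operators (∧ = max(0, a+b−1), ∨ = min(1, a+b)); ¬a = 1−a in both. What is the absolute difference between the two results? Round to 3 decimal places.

0.031

Under algebraic product:
  ~A3 = 1 − 0.7800 = 0.2200
  A5 & ~A3 = a·b on (0.1800, 0.2200) = 0.0396
  ~A3 = 1 − 0.7800 = 0.2200
  (A5 & ~A3) | ~A3 = a + b − a·b on (0.0396, 0.2200) = 0.2509
  → value = 0.2509
Under Łukasiewicz:
  ~A3 = 1 − 0.78 = 0.22
  A5 & ~A3 = max(0, a+b−1) on (0.18, 0.22) = 0.00
  ~A3 = 1 − 0.78 = 0.22
  (A5 & ~A3) | ~A3 = min(1, a+b) on (0.00, 0.22) = 0.22
  → value = 0.2200
|0.2509 − 0.2200| = 0.031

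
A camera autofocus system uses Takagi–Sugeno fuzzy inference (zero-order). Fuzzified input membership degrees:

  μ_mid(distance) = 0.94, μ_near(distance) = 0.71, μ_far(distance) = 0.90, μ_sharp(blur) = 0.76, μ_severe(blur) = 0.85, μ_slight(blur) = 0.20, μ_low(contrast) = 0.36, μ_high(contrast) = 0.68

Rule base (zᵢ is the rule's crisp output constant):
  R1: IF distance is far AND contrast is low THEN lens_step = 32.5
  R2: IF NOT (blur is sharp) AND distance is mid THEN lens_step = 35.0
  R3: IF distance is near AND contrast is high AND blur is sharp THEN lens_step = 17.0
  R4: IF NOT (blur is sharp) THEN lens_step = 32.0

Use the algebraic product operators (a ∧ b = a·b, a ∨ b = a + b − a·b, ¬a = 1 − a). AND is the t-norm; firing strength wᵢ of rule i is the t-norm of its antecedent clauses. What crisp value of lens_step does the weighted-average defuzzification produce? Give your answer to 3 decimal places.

R1 (z=32.5): far=0.90, low=0.36; AND[a·b] → w = 0.3240
R2 (z=35.0): ¬sharp=1−0.76=0.24, mid=0.94; AND[a·b] → w = 0.2256
R3 (z=17.0): near=0.71, high=0.68, sharp=0.76; AND[a·b] → w = 0.3669
R4 (z=32.0): ¬sharp=1−0.76=0.24 → w = 0.2400
Weighted average = (0.3240·32.5 + 0.2256·35.0 + 0.3669·17.0 + 0.2400·32.0) / (0.3240 + 0.2256 + 0.3669 + 0.2400)
  = 32.3438 / 1.1565 = 27.966

27.966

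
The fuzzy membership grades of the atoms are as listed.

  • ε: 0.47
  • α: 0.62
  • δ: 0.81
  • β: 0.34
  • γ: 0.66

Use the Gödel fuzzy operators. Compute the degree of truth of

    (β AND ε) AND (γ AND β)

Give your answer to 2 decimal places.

0.34

β AND ε = min(a, b) on (0.34, 0.47) = 0.34
γ AND β = min(a, b) on (0.66, 0.34) = 0.34
(β AND ε) AND (γ AND β) = min(a, b) on (0.34, 0.34) = 0.34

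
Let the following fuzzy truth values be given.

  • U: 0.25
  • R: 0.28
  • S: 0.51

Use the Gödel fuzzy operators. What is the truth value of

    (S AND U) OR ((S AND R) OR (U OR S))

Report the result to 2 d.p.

0.51

S AND U = min(a, b) on (0.51, 0.25) = 0.25
S AND R = min(a, b) on (0.51, 0.28) = 0.28
U OR S = max(a, b) on (0.25, 0.51) = 0.51
(S AND R) OR (U OR S) = max(a, b) on (0.28, 0.51) = 0.51
(S AND U) OR ((S AND R) OR (U OR S)) = max(a, b) on (0.25, 0.51) = 0.51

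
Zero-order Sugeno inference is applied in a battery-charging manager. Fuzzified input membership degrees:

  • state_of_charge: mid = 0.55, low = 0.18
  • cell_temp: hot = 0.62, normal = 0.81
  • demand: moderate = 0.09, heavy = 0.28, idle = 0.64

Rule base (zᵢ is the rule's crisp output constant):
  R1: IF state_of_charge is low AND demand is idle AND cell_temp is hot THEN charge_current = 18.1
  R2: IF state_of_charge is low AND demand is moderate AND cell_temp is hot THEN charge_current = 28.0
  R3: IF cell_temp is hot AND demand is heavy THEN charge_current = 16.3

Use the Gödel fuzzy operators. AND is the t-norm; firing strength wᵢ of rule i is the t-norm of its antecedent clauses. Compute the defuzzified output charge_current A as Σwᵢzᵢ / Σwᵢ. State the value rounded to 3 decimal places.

18.804

R1 (z=18.1): low=0.18, idle=0.64, hot=0.62; AND[min(a, b)] → w = 0.18
R2 (z=28.0): low=0.18, moderate=0.09, hot=0.62; AND[min(a, b)] → w = 0.09
R3 (z=16.3): hot=0.62, heavy=0.28; AND[min(a, b)] → w = 0.28
Weighted average = (0.18·18.1 + 0.09·28.0 + 0.28·16.3) / (0.18 + 0.09 + 0.28)
  = 10.3420 / 0.5500 = 18.804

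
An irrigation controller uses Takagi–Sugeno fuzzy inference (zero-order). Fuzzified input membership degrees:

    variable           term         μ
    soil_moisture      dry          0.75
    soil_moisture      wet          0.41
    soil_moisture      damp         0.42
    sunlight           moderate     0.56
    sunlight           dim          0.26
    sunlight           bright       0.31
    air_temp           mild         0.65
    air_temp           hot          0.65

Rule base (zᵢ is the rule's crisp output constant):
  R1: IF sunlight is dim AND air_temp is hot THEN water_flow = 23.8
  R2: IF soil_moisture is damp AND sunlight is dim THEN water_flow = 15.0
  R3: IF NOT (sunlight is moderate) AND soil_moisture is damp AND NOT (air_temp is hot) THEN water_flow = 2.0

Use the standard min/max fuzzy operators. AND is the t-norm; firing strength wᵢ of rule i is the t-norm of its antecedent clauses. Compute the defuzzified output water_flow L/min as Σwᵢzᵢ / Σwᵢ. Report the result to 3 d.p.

12.400

R1 (z=23.8): dim=0.26, hot=0.65; AND[min(a, b)] → w = 0.26
R2 (z=15.0): damp=0.42, dim=0.26; AND[min(a, b)] → w = 0.26
R3 (z=2.0): ¬moderate=1−0.56=0.44, damp=0.42, ¬hot=1−0.65=0.35; AND[min(a, b)] → w = 0.35
Weighted average = (0.26·23.8 + 0.26·15.0 + 0.35·2.0) / (0.26 + 0.26 + 0.35)
  = 10.7880 / 0.8700 = 12.400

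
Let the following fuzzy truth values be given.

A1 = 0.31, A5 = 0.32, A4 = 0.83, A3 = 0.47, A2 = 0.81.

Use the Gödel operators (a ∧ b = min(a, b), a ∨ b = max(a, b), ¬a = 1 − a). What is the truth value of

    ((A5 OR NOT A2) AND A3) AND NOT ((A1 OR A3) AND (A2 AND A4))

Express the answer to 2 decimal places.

NOT A2 = 1 − 0.81 = 0.19
A5 OR NOT A2 = max(a, b) on (0.32, 0.19) = 0.32
(A5 OR NOT A2) AND A3 = min(a, b) on (0.32, 0.47) = 0.32
A1 OR A3 = max(a, b) on (0.31, 0.47) = 0.47
A2 AND A4 = min(a, b) on (0.81, 0.83) = 0.81
(A1 OR A3) AND (A2 AND A4) = min(a, b) on (0.47, 0.81) = 0.47
NOT ((A1 OR A3) AND (A2 AND A4)) = 1 − 0.47 = 0.53
((A5 OR NOT A2) AND A3) AND NOT ((A1 OR A3) AND (A2 AND A4)) = min(a, b) on (0.32, 0.53) = 0.32

0.32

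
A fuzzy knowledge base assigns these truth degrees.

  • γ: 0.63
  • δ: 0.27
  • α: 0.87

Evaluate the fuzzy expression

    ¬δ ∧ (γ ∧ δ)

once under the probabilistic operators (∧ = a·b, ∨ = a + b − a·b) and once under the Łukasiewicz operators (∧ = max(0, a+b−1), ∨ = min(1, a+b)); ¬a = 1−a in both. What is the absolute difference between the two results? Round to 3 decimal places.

Under probabilistic:
  ¬δ = 1 − 0.2700 = 0.7300
  γ ∧ δ = a·b on (0.6300, 0.2700) = 0.1701
  ¬δ ∧ (γ ∧ δ) = a·b on (0.7300, 0.1701) = 0.1242
  → value = 0.1242
Under Łukasiewicz:
  ¬δ = 1 − 0.27 = 0.73
  γ ∧ δ = max(0, a+b−1) on (0.63, 0.27) = 0.00
  ¬δ ∧ (γ ∧ δ) = max(0, a+b−1) on (0.73, 0.00) = 0.00
  → value = 0.0000
|0.1242 − 0.0000| = 0.124

0.124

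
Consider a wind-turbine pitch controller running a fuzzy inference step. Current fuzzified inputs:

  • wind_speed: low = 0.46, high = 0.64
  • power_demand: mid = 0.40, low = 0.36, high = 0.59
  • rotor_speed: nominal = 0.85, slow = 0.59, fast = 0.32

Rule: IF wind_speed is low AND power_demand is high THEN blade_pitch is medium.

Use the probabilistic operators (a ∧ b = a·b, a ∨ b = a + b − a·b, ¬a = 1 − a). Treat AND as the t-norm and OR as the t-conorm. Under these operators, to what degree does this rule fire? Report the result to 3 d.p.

firing strength: low=0.46, high=0.59; AND[a·b] → w = 0.2714

0.271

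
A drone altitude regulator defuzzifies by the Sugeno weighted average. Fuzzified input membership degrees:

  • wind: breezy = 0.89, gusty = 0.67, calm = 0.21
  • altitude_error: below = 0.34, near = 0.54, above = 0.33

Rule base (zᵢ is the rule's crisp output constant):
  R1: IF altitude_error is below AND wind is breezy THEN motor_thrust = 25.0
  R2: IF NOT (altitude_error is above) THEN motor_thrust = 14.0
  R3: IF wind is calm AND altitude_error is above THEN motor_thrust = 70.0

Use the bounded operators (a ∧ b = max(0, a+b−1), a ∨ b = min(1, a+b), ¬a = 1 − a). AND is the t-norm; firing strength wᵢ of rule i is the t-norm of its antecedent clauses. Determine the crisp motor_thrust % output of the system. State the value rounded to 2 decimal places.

16.81

R1 (z=25.0): below=0.34, breezy=0.89; AND[max(0, a+b−1)] → w = 0.23
R2 (z=14.0): ¬above=1−0.33=0.67 → w = 0.67
R3 (z=70.0): calm=0.21, above=0.33; AND[max(0, a+b−1)] → w = 0.00
Weighted average = (0.23·25.0 + 0.67·14.0 + 0.00·70.0) / (0.23 + 0.67 + 0.00)
  = 15.1300 / 0.9000 = 16.81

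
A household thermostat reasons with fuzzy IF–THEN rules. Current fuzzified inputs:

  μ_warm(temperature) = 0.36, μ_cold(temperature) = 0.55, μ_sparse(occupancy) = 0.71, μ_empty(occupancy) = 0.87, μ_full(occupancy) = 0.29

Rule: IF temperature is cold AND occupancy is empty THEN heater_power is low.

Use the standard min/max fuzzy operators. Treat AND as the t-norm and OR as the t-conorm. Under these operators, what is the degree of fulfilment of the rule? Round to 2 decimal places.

firing strength: cold=0.55, empty=0.87; AND[min(a, b)] → w = 0.55

0.55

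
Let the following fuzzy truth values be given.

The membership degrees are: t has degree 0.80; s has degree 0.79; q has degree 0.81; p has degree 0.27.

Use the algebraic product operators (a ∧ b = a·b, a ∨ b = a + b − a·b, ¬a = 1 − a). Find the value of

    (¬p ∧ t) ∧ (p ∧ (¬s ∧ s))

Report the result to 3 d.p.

¬p = 1 − 0.2700 = 0.7300
¬p ∧ t = a·b on (0.7300, 0.8000) = 0.5840
¬s = 1 − 0.7900 = 0.2100
¬s ∧ s = a·b on (0.2100, 0.7900) = 0.1659
p ∧ (¬s ∧ s) = a·b on (0.2700, 0.1659) = 0.0448
(¬p ∧ t) ∧ (p ∧ (¬s ∧ s)) = a·b on (0.5840, 0.0448) = 0.0262

0.026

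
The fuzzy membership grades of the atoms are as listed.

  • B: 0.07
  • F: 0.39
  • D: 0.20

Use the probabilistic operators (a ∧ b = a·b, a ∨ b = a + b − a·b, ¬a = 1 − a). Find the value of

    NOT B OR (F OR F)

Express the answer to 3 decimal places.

0.974

NOT B = 1 − 0.0700 = 0.9300
F OR F = a + b − a·b on (0.3900, 0.3900) = 0.6279
NOT B OR (F OR F) = a + b − a·b on (0.9300, 0.6279) = 0.9740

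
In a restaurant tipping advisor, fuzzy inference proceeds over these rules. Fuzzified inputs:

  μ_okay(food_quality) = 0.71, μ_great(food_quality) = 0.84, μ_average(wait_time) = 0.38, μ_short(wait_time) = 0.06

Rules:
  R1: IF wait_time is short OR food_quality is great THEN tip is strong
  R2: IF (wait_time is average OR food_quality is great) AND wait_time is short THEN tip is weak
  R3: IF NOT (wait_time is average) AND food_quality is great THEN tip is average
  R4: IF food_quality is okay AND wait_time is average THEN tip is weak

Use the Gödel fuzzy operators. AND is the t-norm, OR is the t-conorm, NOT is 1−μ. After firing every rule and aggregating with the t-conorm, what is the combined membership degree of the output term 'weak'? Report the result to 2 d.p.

R1: short=0.06, great=0.84; OR[max(a, b)] → w = 0.84
R2: (average=0.38 OR great=0.84) = 0.84; AND[min(a, b)] with short=0.06 → w = 0.06
R3: ¬average=1−0.38=0.62, great=0.84; AND[min(a, b)] → w = 0.62
R4: okay=0.71, average=0.38; AND[min(a, b)] → w = 0.38
Rules with consequent 'weak': {R2, R4} → strengths 0.06, 0.38
Aggregate via t-conorm [max(a, b)]: 0.38

0.38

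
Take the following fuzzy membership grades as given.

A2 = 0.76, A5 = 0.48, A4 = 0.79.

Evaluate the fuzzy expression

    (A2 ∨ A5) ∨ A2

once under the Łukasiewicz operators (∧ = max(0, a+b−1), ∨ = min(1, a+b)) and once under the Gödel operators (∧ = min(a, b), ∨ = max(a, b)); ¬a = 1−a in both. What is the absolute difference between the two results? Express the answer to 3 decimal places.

0.240

Under Łukasiewicz:
  A2 ∨ A5 = min(1, a+b) on (0.76, 0.48) = 1.00
  (A2 ∨ A5) ∨ A2 = min(1, a+b) on (1.00, 0.76) = 1.00
  → value = 1.0000
Under Gödel:
  A2 ∨ A5 = max(a, b) on (0.76, 0.48) = 0.76
  (A2 ∨ A5) ∨ A2 = max(a, b) on (0.76, 0.76) = 0.76
  → value = 0.7600
|1.0000 − 0.7600| = 0.240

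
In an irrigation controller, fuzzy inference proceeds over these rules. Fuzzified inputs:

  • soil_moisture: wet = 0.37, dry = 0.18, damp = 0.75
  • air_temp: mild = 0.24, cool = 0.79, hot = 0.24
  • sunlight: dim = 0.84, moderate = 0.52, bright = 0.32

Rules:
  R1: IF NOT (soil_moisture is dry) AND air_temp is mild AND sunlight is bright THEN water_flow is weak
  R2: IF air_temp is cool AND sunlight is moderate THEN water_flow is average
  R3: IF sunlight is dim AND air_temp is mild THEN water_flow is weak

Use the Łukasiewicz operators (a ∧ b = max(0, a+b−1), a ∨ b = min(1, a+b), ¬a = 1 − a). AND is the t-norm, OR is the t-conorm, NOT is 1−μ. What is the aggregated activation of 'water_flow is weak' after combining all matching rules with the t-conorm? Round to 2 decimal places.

0.08

R1: ¬dry=1−0.18=0.82, mild=0.24, bright=0.32; AND[max(0, a+b−1)] → w = 0.00
R2: cool=0.79, moderate=0.52; AND[max(0, a+b−1)] → w = 0.31
R3: dim=0.84, mild=0.24; AND[max(0, a+b−1)] → w = 0.08
Rules with consequent 'weak': {R1, R3} → strengths 0.00, 0.08
Aggregate via t-conorm [min(1, a+b)]: 0.08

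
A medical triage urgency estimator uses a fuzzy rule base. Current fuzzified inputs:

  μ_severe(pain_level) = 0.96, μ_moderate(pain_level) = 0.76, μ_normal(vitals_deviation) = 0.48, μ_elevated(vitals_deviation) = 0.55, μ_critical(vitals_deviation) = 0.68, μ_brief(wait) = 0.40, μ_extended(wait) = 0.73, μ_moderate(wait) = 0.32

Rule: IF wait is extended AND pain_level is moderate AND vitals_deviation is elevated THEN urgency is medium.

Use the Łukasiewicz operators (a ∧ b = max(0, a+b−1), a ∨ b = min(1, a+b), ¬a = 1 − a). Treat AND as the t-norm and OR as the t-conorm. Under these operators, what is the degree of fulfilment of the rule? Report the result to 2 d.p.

firing strength: extended=0.73, moderate=0.76, elevated=0.55; AND[max(0, a+b−1)] → w = 0.04

0.04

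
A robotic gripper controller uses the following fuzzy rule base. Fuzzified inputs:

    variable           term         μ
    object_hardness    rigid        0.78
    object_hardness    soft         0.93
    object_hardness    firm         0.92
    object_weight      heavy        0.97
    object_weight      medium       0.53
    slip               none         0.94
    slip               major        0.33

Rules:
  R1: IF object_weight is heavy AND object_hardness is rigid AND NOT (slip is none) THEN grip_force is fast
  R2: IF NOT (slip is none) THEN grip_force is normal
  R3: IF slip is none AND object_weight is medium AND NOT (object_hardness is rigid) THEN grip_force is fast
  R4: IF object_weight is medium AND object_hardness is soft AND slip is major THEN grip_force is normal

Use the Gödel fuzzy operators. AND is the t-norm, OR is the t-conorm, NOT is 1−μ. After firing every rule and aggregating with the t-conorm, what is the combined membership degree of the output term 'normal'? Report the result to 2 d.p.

R1: heavy=0.97, rigid=0.78, ¬none=1−0.94=0.06; AND[min(a, b)] → w = 0.06
R2: ¬none=1−0.94=0.06 → w = 0.06
R3: none=0.94, medium=0.53, ¬rigid=1−0.78=0.22; AND[min(a, b)] → w = 0.22
R4: medium=0.53, soft=0.93, major=0.33; AND[min(a, b)] → w = 0.33
Rules with consequent 'normal': {R2, R4} → strengths 0.06, 0.33
Aggregate via t-conorm [max(a, b)]: 0.33

0.33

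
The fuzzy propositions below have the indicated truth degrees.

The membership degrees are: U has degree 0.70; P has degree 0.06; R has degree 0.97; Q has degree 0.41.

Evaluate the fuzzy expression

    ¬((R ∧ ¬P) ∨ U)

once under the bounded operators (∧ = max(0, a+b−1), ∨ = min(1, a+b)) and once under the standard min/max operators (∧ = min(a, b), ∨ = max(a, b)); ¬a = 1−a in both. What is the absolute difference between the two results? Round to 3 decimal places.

0.060

Under bounded:
  ¬P = 1 − 0.06 = 0.94
  R ∧ ¬P = max(0, a+b−1) on (0.97, 0.94) = 0.91
  (R ∧ ¬P) ∨ U = min(1, a+b) on (0.91, 0.70) = 1.00
  ¬((R ∧ ¬P) ∨ U) = 1 − 1.00 = 0.00
  → value = 0.0000
Under standard min/max:
  ¬P = 1 − 0.06 = 0.94
  R ∧ ¬P = min(a, b) on (0.97, 0.94) = 0.94
  (R ∧ ¬P) ∨ U = max(a, b) on (0.94, 0.70) = 0.94
  ¬((R ∧ ¬P) ∨ U) = 1 − 0.94 = 0.06
  → value = 0.0600
|0.0000 − 0.0600| = 0.060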